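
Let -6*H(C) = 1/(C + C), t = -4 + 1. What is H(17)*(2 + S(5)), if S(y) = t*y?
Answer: 13/204 ≈ 0.063725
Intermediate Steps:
t = -3
H(C) = -1/(12*C) (H(C) = -1/(6*(C + C)) = -1/(2*C)/6 = -1/(12*C))
S(y) = -3*y
H(17)*(2 + S(5)) = (-1/12/17)*(2 - 3*5) = (-1/12*1/17)*(2 - 15) = -1/204*(-13) = 13/204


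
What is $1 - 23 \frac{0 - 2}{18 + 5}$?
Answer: $3$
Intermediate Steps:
$1 - 23 \frac{0 - 2}{18 + 5} = 1 - 23 \left(- \frac{2}{23}\right) = 1 - 23 \left(\left(-2\right) \frac{1}{23}\right) = 1 - -2 = 1 + 2 = 3$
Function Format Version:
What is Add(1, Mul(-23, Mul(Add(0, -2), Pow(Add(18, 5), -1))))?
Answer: 3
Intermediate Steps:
Add(1, Mul(-23, Mul(Add(0, -2), Pow(Add(18, 5), -1)))) = Add(1, Mul(-23, Mul(-2, Pow(23, -1)))) = Add(1, Mul(-23, Mul(-2, Rational(1, 23)))) = Add(1, Mul(-23, Rational(-2, 23))) = Add(1, 2) = 3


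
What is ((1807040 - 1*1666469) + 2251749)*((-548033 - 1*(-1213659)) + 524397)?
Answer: 2846915823360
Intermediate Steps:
((1807040 - 1*1666469) + 2251749)*((-548033 - 1*(-1213659)) + 524397) = ((1807040 - 1666469) + 2251749)*((-548033 + 1213659) + 524397) = (140571 + 2251749)*(665626 + 524397) = 2392320*1190023 = 2846915823360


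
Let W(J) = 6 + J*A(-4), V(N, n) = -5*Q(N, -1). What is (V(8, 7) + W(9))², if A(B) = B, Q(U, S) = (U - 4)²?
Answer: 12100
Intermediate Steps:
Q(U, S) = (-4 + U)²
V(N, n) = -5*(-4 + N)²
W(J) = 6 - 4*J (W(J) = 6 + J*(-4) = 6 - 4*J)
(V(8, 7) + W(9))² = (-5*(-4 + 8)² + (6 - 4*9))² = (-5*4² + (6 - 36))² = (-5*16 - 30)² = (-80 - 30)² = (-110)² = 12100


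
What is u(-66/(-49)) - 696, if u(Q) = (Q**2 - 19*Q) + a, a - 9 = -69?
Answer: -1872246/2401 ≈ -779.78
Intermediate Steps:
a = -60 (a = 9 - 69 = -60)
u(Q) = -60 + Q**2 - 19*Q (u(Q) = (Q**2 - 19*Q) - 60 = -60 + Q**2 - 19*Q)
u(-66/(-49)) - 696 = (-60 + (-66/(-49))**2 - (-1254)/(-49)) - 696 = (-60 + (-66*(-1/49))**2 - (-1254)*(-1)/49) - 696 = (-60 + (66/49)**2 - 19*66/49) - 696 = (-60 + 4356/2401 - 1254/49) - 696 = -201150/2401 - 696 = -1872246/2401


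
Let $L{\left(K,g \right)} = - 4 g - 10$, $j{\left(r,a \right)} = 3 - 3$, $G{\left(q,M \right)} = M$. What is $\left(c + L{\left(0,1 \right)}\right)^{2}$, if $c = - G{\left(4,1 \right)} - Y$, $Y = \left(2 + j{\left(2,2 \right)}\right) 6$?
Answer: $729$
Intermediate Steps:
$j{\left(r,a \right)} = 0$ ($j{\left(r,a \right)} = 3 - 3 = 0$)
$L{\left(K,g \right)} = -10 - 4 g$
$Y = 12$ ($Y = \left(2 + 0\right) 6 = 2 \cdot 6 = 12$)
$c = -13$ ($c = \left(-1\right) 1 - 12 = -1 - 12 = -13$)
$\left(c + L{\left(0,1 \right)}\right)^{2} = \left(-13 - 14\right)^{2} = \left(-27\right)^{2} = 729$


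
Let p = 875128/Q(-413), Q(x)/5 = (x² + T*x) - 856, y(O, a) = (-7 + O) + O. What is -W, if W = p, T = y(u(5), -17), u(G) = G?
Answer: -437564/421185 ≈ -1.0389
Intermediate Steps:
y(O, a) = -7 + 2*O
T = 3 (T = -7 + 2*5 = -7 + 10 = 3)
Q(x) = -4280 + 5*x² + 15*x (Q(x) = 5*((x² + 3*x) - 856) = 5*(-856 + x² + 3*x) = -4280 + 5*x² + 15*x)
p = 437564/421185 (p = 875128/(-4280 + 5*(-413)² + 15*(-413)) = 875128/(-4280 + 5*170569 - 6195) = 875128/(-4280 + 852845 - 6195) = 875128/842370 = 875128*(1/842370) = 437564/421185 ≈ 1.0389)
W = 437564/421185 ≈ 1.0389
-W = -1*437564/421185 = -437564/421185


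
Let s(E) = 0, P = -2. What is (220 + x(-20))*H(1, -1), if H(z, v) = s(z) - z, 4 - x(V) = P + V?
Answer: -246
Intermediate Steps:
x(V) = 6 - V (x(V) = 4 - (-2 + V) = 4 + (2 - V) = 6 - V)
H(z, v) = -z (H(z, v) = 0 - z = -z)
(220 + x(-20))*H(1, -1) = (220 + (6 - 1*(-20)))*(-1*1) = (220 + (6 + 20))*(-1) = (220 + 26)*(-1) = 246*(-1) = -246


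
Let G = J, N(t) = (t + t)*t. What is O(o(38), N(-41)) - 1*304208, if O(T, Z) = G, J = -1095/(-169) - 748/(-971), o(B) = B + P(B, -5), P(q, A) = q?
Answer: -49919038935/164099 ≈ -3.0420e+5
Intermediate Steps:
N(t) = 2*t² (N(t) = (2*t)*t = 2*t²)
o(B) = 2*B (o(B) = B + B = 2*B)
J = 1189657/164099 (J = -1095*(-1/169) - 748*(-1/971) = 1095/169 + 748/971 = 1189657/164099 ≈ 7.2496)
G = 1189657/164099 ≈ 7.2496
O(T, Z) = 1189657/164099
O(o(38), N(-41)) - 1*304208 = 1189657/164099 - 1*304208 = 1189657/164099 - 304208 = -49919038935/164099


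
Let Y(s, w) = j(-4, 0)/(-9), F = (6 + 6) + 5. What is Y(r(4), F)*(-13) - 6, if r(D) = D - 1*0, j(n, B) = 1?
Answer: -41/9 ≈ -4.5556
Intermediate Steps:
r(D) = D (r(D) = D + 0 = D)
F = 17 (F = 12 + 5 = 17)
Y(s, w) = -⅑ (Y(s, w) = 1/(-9) = 1*(-⅑) = -⅑)
Y(r(4), F)*(-13) - 6 = -⅑*(-13) - 6 = 13/9 - 6 = -41/9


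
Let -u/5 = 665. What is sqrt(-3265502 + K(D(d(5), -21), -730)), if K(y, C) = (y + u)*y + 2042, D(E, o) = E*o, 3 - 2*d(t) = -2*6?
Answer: I*sqrt(10859865)/2 ≈ 1647.7*I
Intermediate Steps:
u = -3325 (u = -5*665 = -3325)
d(t) = 15/2 (d(t) = 3/2 - (-1)*6 = 3/2 - 1/2*(-12) = 3/2 + 6 = 15/2)
K(y, C) = 2042 + y*(-3325 + y) (K(y, C) = (y - 3325)*y + 2042 = (-3325 + y)*y + 2042 = y*(-3325 + y) + 2042 = 2042 + y*(-3325 + y))
sqrt(-3265502 + K(D(d(5), -21), -730)) = sqrt(-3265502 + (2042 + ((15/2)*(-21))**2 - 49875*(-21)/2)) = sqrt(-3265502 + (2042 + (-315/2)**2 - 3325*(-315/2))) = sqrt(-3265502 + (2042 + 99225/4 + 1047375/2)) = sqrt(-3265502 + 2202143/4) = sqrt(-10859865/4) = I*sqrt(10859865)/2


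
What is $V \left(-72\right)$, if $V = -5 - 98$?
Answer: $7416$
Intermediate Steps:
$V = -103$ ($V = -5 - 98 = -103$)
$V \left(-72\right) = \left(-103\right) \left(-72\right) = 7416$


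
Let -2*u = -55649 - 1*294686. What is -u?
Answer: -350335/2 ≈ -1.7517e+5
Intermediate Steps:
u = 350335/2 (u = -(-55649 - 1*294686)/2 = -(-55649 - 294686)/2 = -½*(-350335) = 350335/2 ≈ 1.7517e+5)
-u = -1*350335/2 = -350335/2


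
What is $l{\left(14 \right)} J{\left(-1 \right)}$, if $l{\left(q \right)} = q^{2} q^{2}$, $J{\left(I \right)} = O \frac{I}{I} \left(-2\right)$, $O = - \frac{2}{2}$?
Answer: $76832$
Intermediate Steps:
$O = -1$ ($O = \left(-2\right) \frac{1}{2} = -1$)
$J{\left(I \right)} = 2$ ($J{\left(I \right)} = - \frac{I}{I} \left(-2\right) = \left(-1\right) 1 \left(-2\right) = \left(-1\right) \left(-2\right) = 2$)
$l{\left(q \right)} = q^{4}$
$l{\left(14 \right)} J{\left(-1 \right)} = 14^{4} \cdot 2 = 38416 \cdot 2 = 76832$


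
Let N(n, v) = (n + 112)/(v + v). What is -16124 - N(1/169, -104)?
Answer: -566771919/35152 ≈ -16123.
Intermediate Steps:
N(n, v) = (112 + n)/(2*v) (N(n, v) = (112 + n)/((2*v)) = (112 + n)*(1/(2*v)) = (112 + n)/(2*v))
-16124 - N(1/169, -104) = -16124 - (112 + 1/169)/(2*(-104)) = -16124 - (-1)*(112 + 1/169)/(2*104) = -16124 - (-1)*18929/(2*104*169) = -16124 - 1*(-18929/35152) = -16124 + 18929/35152 = -566771919/35152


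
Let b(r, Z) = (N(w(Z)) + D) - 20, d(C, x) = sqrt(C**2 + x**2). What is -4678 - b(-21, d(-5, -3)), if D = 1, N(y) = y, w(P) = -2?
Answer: -4657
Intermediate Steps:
b(r, Z) = -21 (b(r, Z) = (-2 + 1) - 20 = -1 - 20 = -21)
-4678 - b(-21, d(-5, -3)) = -4678 - 1*(-21) = -4678 + 21 = -4657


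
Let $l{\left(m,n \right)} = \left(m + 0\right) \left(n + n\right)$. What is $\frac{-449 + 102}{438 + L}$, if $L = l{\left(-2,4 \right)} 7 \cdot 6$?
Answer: $\frac{347}{234} \approx 1.4829$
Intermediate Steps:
$l{\left(m,n \right)} = 2 m n$ ($l{\left(m,n \right)} = m 2 n = 2 m n$)
$L = -672$ ($L = 2 \left(-2\right) 4 \cdot 7 \cdot 6 = \left(-16\right) 7 \cdot 6 = \left(-112\right) 6 = -672$)
$\frac{-449 + 102}{438 + L} = \frac{-449 + 102}{438 - 672} = - \frac{347}{-234} = \left(-347\right) \left(- \frac{1}{234}\right) = \frac{347}{234}$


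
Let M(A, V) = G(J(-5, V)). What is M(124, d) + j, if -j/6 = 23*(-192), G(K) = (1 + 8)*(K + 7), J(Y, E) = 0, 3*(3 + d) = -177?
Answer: 26559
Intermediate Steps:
d = -62 (d = -3 + (⅓)*(-177) = -3 - 59 = -62)
G(K) = 63 + 9*K (G(K) = 9*(7 + K) = 63 + 9*K)
M(A, V) = 63 (M(A, V) = 63 + 9*0 = 63 + 0 = 63)
j = 26496 (j = -138*(-192) = -6*(-4416) = 26496)
M(124, d) + j = 63 + 26496 = 26559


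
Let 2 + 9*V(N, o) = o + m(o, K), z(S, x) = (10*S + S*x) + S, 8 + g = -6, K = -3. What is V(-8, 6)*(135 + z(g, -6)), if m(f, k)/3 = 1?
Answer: 455/9 ≈ 50.556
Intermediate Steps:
g = -14 (g = -8 - 6 = -14)
m(f, k) = 3 (m(f, k) = 3*1 = 3)
z(S, x) = 11*S + S*x
V(N, o) = 1/9 + o/9 (V(N, o) = -2/9 + (o + 3)/9 = -2/9 + (3 + o)/9 = -2/9 + (1/3 + o/9) = 1/9 + o/9)
V(-8, 6)*(135 + z(g, -6)) = (1/9 + (1/9)*6)*(135 - 14*(11 - 6)) = (1/9 + 2/3)*(135 - 14*5) = 7*(135 - 70)/9 = (7/9)*65 = 455/9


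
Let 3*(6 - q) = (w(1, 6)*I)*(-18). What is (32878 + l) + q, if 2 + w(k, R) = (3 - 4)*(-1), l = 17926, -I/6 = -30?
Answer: 49730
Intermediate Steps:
I = 180 (I = -6*(-30) = 180)
w(k, R) = -1 (w(k, R) = -2 + (3 - 4)*(-1) = -2 - 1*(-1) = -2 + 1 = -1)
q = -1074 (q = 6 - (-1*180)*(-18)/3 = 6 - (-60)*(-18) = 6 - ⅓*3240 = 6 - 1080 = -1074)
(32878 + l) + q = (32878 + 17926) - 1074 = 50804 - 1074 = 49730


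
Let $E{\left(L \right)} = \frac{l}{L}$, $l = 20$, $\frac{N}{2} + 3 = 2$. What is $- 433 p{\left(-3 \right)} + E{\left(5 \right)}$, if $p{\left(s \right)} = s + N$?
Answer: $2169$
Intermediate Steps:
$N = -2$ ($N = -6 + 2 \cdot 2 = -6 + 4 = -2$)
$p{\left(s \right)} = -2 + s$ ($p{\left(s \right)} = s - 2 = -2 + s$)
$E{\left(L \right)} = \frac{20}{L}$
$- 433 p{\left(-3 \right)} + E{\left(5 \right)} = - 433 \left(-2 - 3\right) + \frac{20}{5} = \left(-433\right) \left(-5\right) + 20 \cdot \frac{1}{5} = 2165 + 4 = 2169$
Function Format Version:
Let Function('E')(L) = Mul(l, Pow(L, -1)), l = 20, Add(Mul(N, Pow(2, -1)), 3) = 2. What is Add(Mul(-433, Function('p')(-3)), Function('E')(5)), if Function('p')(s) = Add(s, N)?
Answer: 2169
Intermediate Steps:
N = -2 (N = Add(-6, Mul(2, 2)) = Add(-6, 4) = -2)
Function('p')(s) = Add(-2, s) (Function('p')(s) = Add(s, -2) = Add(-2, s))
Function('E')(L) = Mul(20, Pow(L, -1))
Add(Mul(-433, Function('p')(-3)), Function('E')(5)) = Add(Mul(-433, Add(-2, -3)), Mul(20, Pow(5, -1))) = Add(Mul(-433, -5), Mul(20, Rational(1, 5))) = Add(2165, 4) = 2169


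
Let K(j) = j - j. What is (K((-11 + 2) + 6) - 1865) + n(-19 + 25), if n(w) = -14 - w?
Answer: -1885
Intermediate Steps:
K(j) = 0
(K((-11 + 2) + 6) - 1865) + n(-19 + 25) = (0 - 1865) + (-14 - (-19 + 25)) = -1865 + (-14 - 1*6) = -1865 + (-14 - 6) = -1865 - 20 = -1885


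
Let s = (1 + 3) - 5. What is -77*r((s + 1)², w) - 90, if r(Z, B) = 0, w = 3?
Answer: -90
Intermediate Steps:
s = -1 (s = 4 - 5 = -1)
-77*r((s + 1)², w) - 90 = -77*0 - 90 = 0 - 90 = -90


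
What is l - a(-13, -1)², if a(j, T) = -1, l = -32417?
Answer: -32418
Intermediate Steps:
l - a(-13, -1)² = -32417 - 1*(-1)² = -32417 - 1*1 = -32417 - 1 = -32418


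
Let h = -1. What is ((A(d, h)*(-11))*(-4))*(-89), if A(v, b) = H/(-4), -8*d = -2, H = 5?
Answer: 4895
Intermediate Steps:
d = ¼ (d = -⅛*(-2) = ¼ ≈ 0.25000)
A(v, b) = -5/4 (A(v, b) = 5/(-4) = 5*(-¼) = -5/4)
((A(d, h)*(-11))*(-4))*(-89) = (-5/4*(-11)*(-4))*(-89) = ((55/4)*(-4))*(-89) = -55*(-89) = 4895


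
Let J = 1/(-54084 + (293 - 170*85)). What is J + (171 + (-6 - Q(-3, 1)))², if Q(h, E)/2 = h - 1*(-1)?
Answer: 1949031200/68241 ≈ 28561.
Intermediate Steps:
Q(h, E) = 2 + 2*h (Q(h, E) = 2*(h - 1*(-1)) = 2*(h + 1) = 2*(1 + h) = 2 + 2*h)
J = -1/68241 (J = 1/(-54084 + (293 - 14450)) = 1/(-54084 - 14157) = 1/(-68241) = -1/68241 ≈ -1.4654e-5)
J + (171 + (-6 - Q(-3, 1)))² = -1/68241 + (171 + (-6 - (2 + 2*(-3))))² = -1/68241 + (171 + (-6 - (2 - 6)))² = -1/68241 + (171 + (-6 - 1*(-4)))² = -1/68241 + (171 + (-6 + 4))² = -1/68241 + (171 - 2)² = -1/68241 + 169² = -1/68241 + 28561 = 1949031200/68241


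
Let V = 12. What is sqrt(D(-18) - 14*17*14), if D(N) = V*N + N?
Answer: I*sqrt(3566) ≈ 59.716*I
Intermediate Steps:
D(N) = 13*N (D(N) = 12*N + N = 13*N)
sqrt(D(-18) - 14*17*14) = sqrt(13*(-18) - 14*17*14) = sqrt(-234 - 238*14) = sqrt(-234 - 3332) = sqrt(-3566) = I*sqrt(3566)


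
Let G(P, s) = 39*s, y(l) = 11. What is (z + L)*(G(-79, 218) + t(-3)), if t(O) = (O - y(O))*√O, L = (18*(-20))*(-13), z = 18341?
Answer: 195724542 - 322294*I*√3 ≈ 1.9572e+8 - 5.5823e+5*I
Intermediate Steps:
L = 4680 (L = -360*(-13) = 4680)
t(O) = √O*(-11 + O) (t(O) = (O - 1*11)*√O = (O - 11)*√O = (-11 + O)*√O = √O*(-11 + O))
(z + L)*(G(-79, 218) + t(-3)) = (18341 + 4680)*(39*218 + √(-3)*(-11 - 3)) = 23021*(8502 + (I*√3)*(-14)) = 23021*(8502 - 14*I*√3) = 195724542 - 322294*I*√3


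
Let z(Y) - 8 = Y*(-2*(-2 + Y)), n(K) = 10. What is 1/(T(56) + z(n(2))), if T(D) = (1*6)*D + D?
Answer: 1/240 ≈ 0.0041667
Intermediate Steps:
z(Y) = 8 + Y*(4 - 2*Y) (z(Y) = 8 + Y*(-2*(-2 + Y)) = 8 + Y*(4 - 2*Y))
T(D) = 7*D (T(D) = 6*D + D = 7*D)
1/(T(56) + z(n(2))) = 1/(7*56 + (8 - 2*10² + 4*10)) = 1/(392 + (8 - 2*100 + 40)) = 1/(392 + (8 - 200 + 40)) = 1/(392 - 152) = 1/240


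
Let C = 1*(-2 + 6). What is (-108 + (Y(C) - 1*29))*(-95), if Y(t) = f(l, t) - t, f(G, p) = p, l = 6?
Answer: 13015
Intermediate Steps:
C = 4 (C = 1*4 = 4)
Y(t) = 0 (Y(t) = t - t = 0)
(-108 + (Y(C) - 1*29))*(-95) = (-108 + (0 - 1*29))*(-95) = (-108 + (0 - 29))*(-95) = (-108 - 29)*(-95) = -137*(-95) = 13015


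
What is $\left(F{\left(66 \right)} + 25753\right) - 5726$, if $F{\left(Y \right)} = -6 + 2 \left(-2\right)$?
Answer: $20017$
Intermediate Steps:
$F{\left(Y \right)} = -10$ ($F{\left(Y \right)} = -6 - 4 = -10$)
$\left(F{\left(66 \right)} + 25753\right) - 5726 = \left(-10 + 25753\right) - 5726 = 25743 - 5726 = 20017$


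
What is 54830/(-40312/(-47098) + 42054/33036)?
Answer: 7109301335020/276033877 ≈ 25755.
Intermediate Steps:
54830/(-40312/(-47098) + 42054/33036) = 54830/(-40312*(-1/47098) + 42054*(1/33036)) = 54830/(20156/23549 + 7009/5506) = 54830/(276033877/129660794) = 54830*(129660794/276033877) = 7109301335020/276033877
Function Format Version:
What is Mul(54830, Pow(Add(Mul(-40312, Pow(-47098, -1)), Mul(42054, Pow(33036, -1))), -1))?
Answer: Rational(7109301335020, 276033877) ≈ 25755.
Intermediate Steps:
Mul(54830, Pow(Add(Mul(-40312, Pow(-47098, -1)), Mul(42054, Pow(33036, -1))), -1)) = Mul(54830, Pow(Add(Mul(-40312, Rational(-1, 47098)), Mul(42054, Rational(1, 33036))), -1)) = Mul(54830, Pow(Add(Rational(20156, 23549), Rational(7009, 5506)), -1)) = Mul(54830, Pow(Rational(276033877, 129660794), -1)) = Mul(54830, Rational(129660794, 276033877)) = Rational(7109301335020, 276033877)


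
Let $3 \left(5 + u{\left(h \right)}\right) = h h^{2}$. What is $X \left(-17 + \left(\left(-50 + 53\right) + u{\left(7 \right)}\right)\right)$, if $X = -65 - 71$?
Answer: $- \frac{38896}{3} \approx -12965.0$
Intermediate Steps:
$u{\left(h \right)} = -5 + \frac{h^{3}}{3}$ ($u{\left(h \right)} = -5 + \frac{h h^{2}}{3} = -5 + \frac{h^{3}}{3}$)
$X = -136$ ($X = -65 - 71 = -136$)
$X \left(-17 + \left(\left(-50 + 53\right) + u{\left(7 \right)}\right)\right) = - 136 \left(-17 + \left(\left(-50 + 53\right) - \left(5 - \frac{7^{3}}{3}\right)\right)\right) = - 136 \left(-17 + \left(3 + \left(-5 + \frac{1}{3} \cdot 343\right)\right)\right) = - 136 \left(-17 + \left(3 + \left(-5 + \frac{343}{3}\right)\right)\right) = - 136 \left(-17 + \left(3 + \frac{328}{3}\right)\right) = - 136 \left(-17 + \frac{337}{3}\right) = \left(-136\right) \frac{286}{3} = - \frac{38896}{3}$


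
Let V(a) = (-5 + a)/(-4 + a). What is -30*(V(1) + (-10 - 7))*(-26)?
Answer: -12220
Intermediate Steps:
V(a) = (-5 + a)/(-4 + a)
-30*(V(1) + (-10 - 7))*(-26) = -30*((-5 + 1)/(-4 + 1) + (-10 - 7))*(-26) = -30*(-4/(-3) - 17)*(-26) = -30*(-1/3*(-4) - 17)*(-26) = -30*(4/3 - 17)*(-26) = -30*(-47/3)*(-26) = 470*(-26) = -12220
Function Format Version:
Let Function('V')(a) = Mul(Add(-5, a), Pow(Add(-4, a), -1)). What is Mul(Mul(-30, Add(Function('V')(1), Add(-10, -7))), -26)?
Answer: -12220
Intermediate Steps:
Function('V')(a) = Mul(Pow(Add(-4, a), -1), Add(-5, a))
Mul(Mul(-30, Add(Function('V')(1), Add(-10, -7))), -26) = Mul(Mul(-30, Add(Mul(Pow(Add(-4, 1), -1), Add(-5, 1)), Add(-10, -7))), -26) = Mul(Mul(-30, Add(Mul(Pow(-3, -1), -4), -17)), -26) = Mul(Mul(-30, Add(Mul(Rational(-1, 3), -4), -17)), -26) = Mul(Mul(-30, Add(Rational(4, 3), -17)), -26) = Mul(Mul(-30, Rational(-47, 3)), -26) = Mul(470, -26) = -12220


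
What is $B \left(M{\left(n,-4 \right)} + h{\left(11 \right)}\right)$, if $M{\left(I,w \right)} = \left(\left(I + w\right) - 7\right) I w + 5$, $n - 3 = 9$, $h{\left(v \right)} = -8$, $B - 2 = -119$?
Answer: $5967$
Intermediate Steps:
$B = -117$ ($B = 2 - 119 = -117$)
$n = 12$ ($n = 3 + 9 = 12$)
$M{\left(I,w \right)} = 5 + I w \left(-7 + I + w\right)$ ($M{\left(I,w \right)} = \left(-7 + I + w\right) I w + 5 = I \left(-7 + I + w\right) w + 5 = I w \left(-7 + I + w\right) + 5 = 5 + I w \left(-7 + I + w\right)$)
$B \left(M{\left(n,-4 \right)} + h{\left(11 \right)}\right) = - 117 \left(\left(5 + 12 \left(-4\right)^{2} - 4 \cdot 12^{2} - 84 \left(-4\right)\right) - 8\right) = - 117 \left(\left(5 + 12 \cdot 16 - 576 + 336\right) - 8\right) = - 117 \left(\left(5 + 192 - 576 + 336\right) - 8\right) = - 117 \left(-43 - 8\right) = \left(-117\right) \left(-51\right) = 5967$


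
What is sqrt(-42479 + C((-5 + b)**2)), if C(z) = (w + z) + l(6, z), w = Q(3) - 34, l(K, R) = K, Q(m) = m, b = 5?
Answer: 2*I*sqrt(10626) ≈ 206.17*I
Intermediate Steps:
w = -31 (w = 3 - 34 = -31)
C(z) = -25 + z (C(z) = (-31 + z) + 6 = -25 + z)
sqrt(-42479 + C((-5 + b)**2)) = sqrt(-42479 + (-25 + (-5 + 5)**2)) = sqrt(-42479 + (-25 + 0**2)) = sqrt(-42479 + (-25 + 0)) = sqrt(-42479 - 25) = sqrt(-42504) = 2*I*sqrt(10626)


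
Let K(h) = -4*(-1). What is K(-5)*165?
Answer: 660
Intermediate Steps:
K(h) = 4
K(-5)*165 = 4*165 = 660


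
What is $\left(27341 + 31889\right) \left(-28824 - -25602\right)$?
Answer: $-190839060$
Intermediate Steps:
$\left(27341 + 31889\right) \left(-28824 - -25602\right) = 59230 \left(-28824 + 25602\right) = 59230 \left(-3222\right) = -190839060$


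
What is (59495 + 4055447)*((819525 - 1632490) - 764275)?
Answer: -6490251120080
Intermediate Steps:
(59495 + 4055447)*((819525 - 1632490) - 764275) = 4114942*(-812965 - 764275) = 4114942*(-1577240) = -6490251120080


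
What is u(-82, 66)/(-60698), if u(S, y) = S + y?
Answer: 8/30349 ≈ 0.00026360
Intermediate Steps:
u(-82, 66)/(-60698) = (-82 + 66)/(-60698) = -16*(-1/60698) = 8/30349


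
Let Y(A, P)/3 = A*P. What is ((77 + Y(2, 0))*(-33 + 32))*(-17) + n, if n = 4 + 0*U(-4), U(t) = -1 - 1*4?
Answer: 1313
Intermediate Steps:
U(t) = -5 (U(t) = -1 - 4 = -5)
Y(A, P) = 3*A*P (Y(A, P) = 3*(A*P) = 3*A*P)
n = 4 (n = 4 + 0*(-5) = 4 + 0 = 4)
((77 + Y(2, 0))*(-33 + 32))*(-17) + n = ((77 + 3*2*0)*(-33 + 32))*(-17) + 4 = ((77 + 0)*(-1))*(-17) + 4 = (77*(-1))*(-17) + 4 = -77*(-17) + 4 = 1309 + 4 = 1313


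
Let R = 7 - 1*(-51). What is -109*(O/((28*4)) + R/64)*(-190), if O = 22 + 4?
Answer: 2640525/112 ≈ 23576.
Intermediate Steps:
R = 58 (R = 7 + 51 = 58)
O = 26
-109*(O/((28*4)) + R/64)*(-190) = -109*(26/((28*4)) + 58/64)*(-190) = -109*(26/112 + 58*(1/64))*(-190) = -109*(26*(1/112) + 29/32)*(-190) = -109*(13/56 + 29/32)*(-190) = -109*255/224*(-190) = -27795/224*(-190) = 2640525/112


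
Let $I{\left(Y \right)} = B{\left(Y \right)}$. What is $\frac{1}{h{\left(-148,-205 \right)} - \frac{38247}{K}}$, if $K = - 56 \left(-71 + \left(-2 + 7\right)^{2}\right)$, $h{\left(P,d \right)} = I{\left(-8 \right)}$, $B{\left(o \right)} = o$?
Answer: $- \frac{2576}{58855} \approx -0.043769$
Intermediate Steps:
$I{\left(Y \right)} = Y$
$h{\left(P,d \right)} = -8$
$K = 2576$ ($K = - 56 \left(-71 + 5^{2}\right) = - 56 \left(-71 + 25\right) = \left(-56\right) \left(-46\right) = 2576$)
$\frac{1}{h{\left(-148,-205 \right)} - \frac{38247}{K}} = \frac{1}{-8 - \frac{38247}{2576}} = \frac{1}{- \frac{58855}{2576}} = - \frac{2576}{58855}$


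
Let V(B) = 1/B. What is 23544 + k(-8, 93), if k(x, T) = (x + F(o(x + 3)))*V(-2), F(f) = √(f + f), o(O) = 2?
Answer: 23547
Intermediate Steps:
F(f) = √2*√f (F(f) = √(2*f) = √2*√f)
k(x, T) = -1 - x/2 (k(x, T) = (x + √2*√2)/(-2) = (x + 2)*(-½) = (2 + x)*(-½) = -1 - x/2)
23544 + k(-8, 93) = 23544 + (-1 - ½*(-8)) = 23544 + (-1 + 4) = 23544 + 3 = 23547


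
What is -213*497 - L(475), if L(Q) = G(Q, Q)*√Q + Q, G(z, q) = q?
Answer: -106336 - 2375*√19 ≈ -1.1669e+5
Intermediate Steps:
L(Q) = Q + Q^(3/2) (L(Q) = Q*√Q + Q = Q^(3/2) + Q = Q + Q^(3/2))
-213*497 - L(475) = -213*497 - (475 + 475^(3/2)) = -105861 - (475 + 2375*√19) = -105861 + (-475 - 2375*√19) = -106336 - 2375*√19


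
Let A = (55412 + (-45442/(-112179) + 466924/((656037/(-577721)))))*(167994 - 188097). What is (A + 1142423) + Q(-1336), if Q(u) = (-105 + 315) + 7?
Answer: 58492299109362268642/8177063847 ≈ 7.1532e+9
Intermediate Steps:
Q(u) = 217 (Q(u) = 210 + 7 = 217)
A = 58482955669128132562/8177063847 (A = (55412 + (-45442*(-1/112179) + 466924/((656037*(-1/577721)))))*(-20103) = (55412 + (45442/112179 + 466924/(-656037/577721)))*(-20103) = (55412 + (45442/112179 + 466924*(-577721/656037)))*(-20103) = (55412 + (45442/112179 - 269751800204/656037))*(-20103) = (55412 - 10086819127817054/24531191541)*(-20103) = -8727496742147162/24531191541*(-20103) = 58482955669128132562/8177063847 ≈ 7.1521e+9)
(A + 1142423) + Q(-1336) = (58482955669128132562/8177063847 + 1142423) + 217 = 58492297334939413843/8177063847 + 217 = 58492299109362268642/8177063847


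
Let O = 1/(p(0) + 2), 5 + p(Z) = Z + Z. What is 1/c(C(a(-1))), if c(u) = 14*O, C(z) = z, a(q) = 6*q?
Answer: -3/14 ≈ -0.21429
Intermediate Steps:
p(Z) = -5 + 2*Z (p(Z) = -5 + (Z + Z) = -5 + 2*Z)
O = -⅓ (O = 1/((-5 + 2*0) + 2) = 1/((-5 + 0) + 2) = 1/(-5 + 2) = 1/(-3) = -⅓ ≈ -0.33333)
c(u) = -14/3 (c(u) = 14*(-⅓) = -14/3)
1/c(C(a(-1))) = 1/(-14/3) = -3/14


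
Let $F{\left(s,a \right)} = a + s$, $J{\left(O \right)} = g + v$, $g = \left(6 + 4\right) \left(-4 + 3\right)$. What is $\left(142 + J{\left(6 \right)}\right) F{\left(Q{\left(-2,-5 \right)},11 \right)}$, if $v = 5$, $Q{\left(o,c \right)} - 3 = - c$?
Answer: $2603$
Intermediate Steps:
$Q{\left(o,c \right)} = 3 - c$
$g = -10$ ($g = 10 \left(-1\right) = -10$)
$J{\left(O \right)} = -5$ ($J{\left(O \right)} = -10 + 5 = -5$)
$\left(142 + J{\left(6 \right)}\right) F{\left(Q{\left(-2,-5 \right)},11 \right)} = \left(142 - 5\right) \left(11 + \left(3 - -5\right)\right) = 137 \left(11 + \left(3 + 5\right)\right) = 137 \left(11 + 8\right) = 137 \cdot 19 = 2603$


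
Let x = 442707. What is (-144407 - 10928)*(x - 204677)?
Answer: -36974390050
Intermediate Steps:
(-144407 - 10928)*(x - 204677) = (-144407 - 10928)*(442707 - 204677) = -155335*238030 = -36974390050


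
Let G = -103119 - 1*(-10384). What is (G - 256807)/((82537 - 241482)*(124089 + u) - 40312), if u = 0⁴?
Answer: 349542/19723366417 ≈ 1.7722e-5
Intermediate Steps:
u = 0
G = -92735 (G = -103119 + 10384 = -92735)
(G - 256807)/((82537 - 241482)*(124089 + u) - 40312) = (-92735 - 256807)/((82537 - 241482)*(124089 + 0) - 40312) = -349542/(-158945*124089 - 40312) = -349542/(-19723326105 - 40312) = -349542/(-19723366417) = -349542*(-1/19723366417) = 349542/19723366417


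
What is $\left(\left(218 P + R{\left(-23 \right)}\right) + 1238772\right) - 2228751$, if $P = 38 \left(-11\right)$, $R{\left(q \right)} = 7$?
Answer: $-1081096$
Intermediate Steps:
$P = -418$
$\left(\left(218 P + R{\left(-23 \right)}\right) + 1238772\right) - 2228751 = \left(\left(218 \left(-418\right) + 7\right) + 1238772\right) - 2228751 = \left(\left(-91124 + 7\right) + 1238772\right) - 2228751 = \left(-91117 + 1238772\right) - 2228751 = 1147655 - 2228751 = -1081096$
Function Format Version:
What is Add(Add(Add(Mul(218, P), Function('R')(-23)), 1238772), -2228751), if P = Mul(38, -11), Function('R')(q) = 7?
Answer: -1081096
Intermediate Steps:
P = -418
Add(Add(Add(Mul(218, P), Function('R')(-23)), 1238772), -2228751) = Add(Add(Add(Mul(218, -418), 7), 1238772), -2228751) = Add(Add(Add(-91124, 7), 1238772), -2228751) = Add(Add(-91117, 1238772), -2228751) = Add(1147655, -2228751) = -1081096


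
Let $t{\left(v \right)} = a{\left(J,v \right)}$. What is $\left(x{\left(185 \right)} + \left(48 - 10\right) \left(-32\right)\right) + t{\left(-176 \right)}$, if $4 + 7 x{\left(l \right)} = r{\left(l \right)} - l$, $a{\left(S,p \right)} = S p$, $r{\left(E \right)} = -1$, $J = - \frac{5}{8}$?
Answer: $- \frac{7932}{7} \approx -1133.1$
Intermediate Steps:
$J = - \frac{5}{8}$ ($J = \left(-5\right) \frac{1}{8} = - \frac{5}{8} \approx -0.625$)
$x{\left(l \right)} = - \frac{5}{7} - \frac{l}{7}$ ($x{\left(l \right)} = - \frac{4}{7} + \frac{-1 - l}{7} = - \frac{4}{7} - \left(\frac{1}{7} + \frac{l}{7}\right) = - \frac{5}{7} - \frac{l}{7}$)
$t{\left(v \right)} = - \frac{5 v}{8}$
$\left(x{\left(185 \right)} + \left(48 - 10\right) \left(-32\right)\right) + t{\left(-176 \right)} = \left(\left(- \frac{5}{7} - \frac{185}{7}\right) + \left(48 - 10\right) \left(-32\right)\right) - -110 = \left(\left(- \frac{5}{7} - \frac{185}{7}\right) + 38 \left(-32\right)\right) + 110 = \left(- \frac{190}{7} - 1216\right) + 110 = - \frac{8702}{7} + 110 = - \frac{7932}{7}$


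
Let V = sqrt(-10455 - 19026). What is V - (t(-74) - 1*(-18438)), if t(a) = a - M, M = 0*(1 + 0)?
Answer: -18364 + I*sqrt(29481) ≈ -18364.0 + 171.7*I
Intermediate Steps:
M = 0 (M = 0*1 = 0)
t(a) = a (t(a) = a - 1*0 = a + 0 = a)
V = I*sqrt(29481) (V = sqrt(-29481) = I*sqrt(29481) ≈ 171.7*I)
V - (t(-74) - 1*(-18438)) = I*sqrt(29481) - (-74 - 1*(-18438)) = I*sqrt(29481) - (-74 + 18438) = I*sqrt(29481) - 1*18364 = I*sqrt(29481) - 18364 = -18364 + I*sqrt(29481)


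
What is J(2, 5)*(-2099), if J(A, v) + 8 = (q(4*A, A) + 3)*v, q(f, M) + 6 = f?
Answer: -35683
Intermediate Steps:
q(f, M) = -6 + f
J(A, v) = -8 + v*(-3 + 4*A) (J(A, v) = -8 + ((-6 + 4*A) + 3)*v = -8 + (-3 + 4*A)*v = -8 + v*(-3 + 4*A))
J(2, 5)*(-2099) = (-8 - 3*5 + 4*2*5)*(-2099) = (-8 - 15 + 40)*(-2099) = 17*(-2099) = -35683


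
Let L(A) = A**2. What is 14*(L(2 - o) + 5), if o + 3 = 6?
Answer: 84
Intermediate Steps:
o = 3 (o = -3 + 6 = 3)
14*(L(2 - o) + 5) = 14*((2 - 1*3)**2 + 5) = 14*((2 - 3)**2 + 5) = 14*((-1)**2 + 5) = 14*(1 + 5) = 14*6 = 84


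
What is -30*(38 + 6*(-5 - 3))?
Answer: 300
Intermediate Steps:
-30*(38 + 6*(-5 - 3)) = -30*(38 + 6*(-8)) = -30*(38 - 48) = -30*(-10) = 300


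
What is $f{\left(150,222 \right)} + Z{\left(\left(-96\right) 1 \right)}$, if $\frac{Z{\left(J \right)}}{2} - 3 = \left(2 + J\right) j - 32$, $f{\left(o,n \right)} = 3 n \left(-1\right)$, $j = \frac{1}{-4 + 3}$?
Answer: $-536$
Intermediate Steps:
$j = -1$ ($j = \frac{1}{-1} = -1$)
$f{\left(o,n \right)} = - 3 n$
$Z{\left(J \right)} = -62 - 2 J$ ($Z{\left(J \right)} = 6 + 2 \left(\left(2 + J\right) \left(-1\right) - 32\right) = 6 + 2 \left(\left(-2 - J\right) - 32\right) = 6 + 2 \left(-34 - J\right) = 6 - \left(68 + 2 J\right) = -62 - 2 J$)
$f{\left(150,222 \right)} + Z{\left(\left(-96\right) 1 \right)} = \left(-3\right) 222 - \left(62 + 2 \left(\left(-96\right) 1\right)\right) = -666 - -130 = -666 + \left(-62 + 192\right) = -666 + 130 = -536$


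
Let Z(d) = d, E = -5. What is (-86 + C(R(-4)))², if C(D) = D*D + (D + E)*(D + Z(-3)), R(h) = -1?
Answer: 3721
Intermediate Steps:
C(D) = D² + (-5 + D)*(-3 + D) (C(D) = D*D + (D - 5)*(D - 3) = D² + (-5 + D)*(-3 + D))
(-86 + C(R(-4)))² = (-86 + (15 - 8*(-1) + 2*(-1)²))² = (-86 + (15 + 8 + 2*1))² = (-86 + (15 + 8 + 2))² = (-86 + 25)² = (-61)² = 3721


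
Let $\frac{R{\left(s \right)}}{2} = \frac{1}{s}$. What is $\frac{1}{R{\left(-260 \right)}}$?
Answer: $-130$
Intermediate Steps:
$R{\left(s \right)} = \frac{2}{s}$
$\frac{1}{R{\left(-260 \right)}} = \frac{1}{2 \frac{1}{-260}} = \frac{1}{2 \left(- \frac{1}{260}\right)} = \frac{1}{- \frac{1}{130}} = -130$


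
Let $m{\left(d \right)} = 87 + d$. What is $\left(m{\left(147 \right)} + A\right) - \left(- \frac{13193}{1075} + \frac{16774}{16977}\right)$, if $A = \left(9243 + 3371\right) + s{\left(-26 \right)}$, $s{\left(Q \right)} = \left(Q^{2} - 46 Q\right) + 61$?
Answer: $\frac{269963260286}{18250275} \approx 14792.0$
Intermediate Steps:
$s{\left(Q \right)} = 61 + Q^{2} - 46 Q$
$A = 14547$ ($A = \left(9243 + 3371\right) + \left(61 + \left(-26\right)^{2} - -1196\right) = 12614 + \left(61 + 676 + 1196\right) = 12614 + 1933 = 14547$)
$\left(m{\left(147 \right)} + A\right) - \left(- \frac{13193}{1075} + \frac{16774}{16977}\right) = \left(\left(87 + 147\right) + 14547\right) - \left(- \frac{13193}{1075} + \frac{16774}{16977}\right) = \left(234 + 14547\right) - - \frac{205945511}{18250275} = 14781 + \left(\frac{13193}{1075} - \frac{16774}{16977}\right) = 14781 + \frac{205945511}{18250275} = \frac{269963260286}{18250275}$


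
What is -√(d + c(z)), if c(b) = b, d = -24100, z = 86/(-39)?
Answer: -I*√36659454/39 ≈ -155.25*I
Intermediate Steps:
z = -86/39 (z = 86*(-1/39) = -86/39 ≈ -2.2051)
-√(d + c(z)) = -√(-24100 - 86/39) = -√(-939986/39) = -I*√36659454/39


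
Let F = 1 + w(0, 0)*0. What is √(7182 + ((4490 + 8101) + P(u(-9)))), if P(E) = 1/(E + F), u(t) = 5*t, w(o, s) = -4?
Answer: √9570121/22 ≈ 140.62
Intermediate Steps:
F = 1 (F = 1 - 4*0 = 1 + 0 = 1)
P(E) = 1/(1 + E) (P(E) = 1/(E + 1) = 1/(1 + E))
√(7182 + ((4490 + 8101) + P(u(-9)))) = √(7182 + ((4490 + 8101) + 1/(1 + 5*(-9)))) = √(7182 + (12591 + 1/(1 - 45))) = √(7182 + (12591 + 1/(-44))) = √(7182 + (12591 - 1/44)) = √(7182 + 554003/44) = √(870011/44) = √9570121/22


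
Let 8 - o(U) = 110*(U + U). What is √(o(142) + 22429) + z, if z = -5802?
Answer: -5802 + I*√8803 ≈ -5802.0 + 93.824*I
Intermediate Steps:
o(U) = 8 - 220*U (o(U) = 8 - 110*(U + U) = 8 - 110*2*U = 8 - 220*U)
√(o(142) + 22429) + z = √((8 - 220*142) + 22429) - 5802 = √((8 - 31240) + 22429) - 5802 = √(-31232 + 22429) - 5802 = √(-8803) - 5802 = I*√8803 - 5802 = -5802 + I*√8803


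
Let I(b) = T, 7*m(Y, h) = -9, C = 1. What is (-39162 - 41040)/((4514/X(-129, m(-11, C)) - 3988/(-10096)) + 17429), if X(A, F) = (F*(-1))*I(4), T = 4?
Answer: -1821868632/415864475 ≈ -4.3809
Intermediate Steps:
m(Y, h) = -9/7 (m(Y, h) = (⅐)*(-9) = -9/7)
I(b) = 4
X(A, F) = -4*F (X(A, F) = (F*(-1))*4 = -F*4 = -4*F)
(-39162 - 41040)/((4514/X(-129, m(-11, C)) - 3988/(-10096)) + 17429) = (-39162 - 41040)/((4514/((-4*(-9/7))) - 3988/(-10096)) + 17429) = -80202/((4514/(36/7) - 3988*(-1/10096)) + 17429) = -80202/((4514*(7/36) + 997/2524) + 17429) = -80202/((15799/18 + 997/2524) + 17429) = -80202/(19947311/22716 + 17429) = -80202/415864475/22716 = -80202*22716/415864475 = -1821868632/415864475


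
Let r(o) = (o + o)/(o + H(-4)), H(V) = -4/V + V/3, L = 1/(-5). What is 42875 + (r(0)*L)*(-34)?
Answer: 42875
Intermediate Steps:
L = -⅕ ≈ -0.20000
H(V) = -4/V + V/3 (H(V) = -4/V + V*(⅓) = -4/V + V/3)
r(o) = 2*o/(-⅓ + o) (r(o) = (o + o)/(o + (-4/(-4) + (⅓)*(-4))) = (2*o)/(o + (-4*(-¼) - 4/3)) = (2*o)/(o + (1 - 4/3)) = (2*o)/(o - ⅓) = (2*o)/(-⅓ + o) = 2*o/(-⅓ + o))
42875 + (r(0)*L)*(-34) = 42875 + ((6*0/(-1 + 3*0))*(-⅕))*(-34) = 42875 + ((6*0/(-1 + 0))*(-⅕))*(-34) = 42875 + ((6*0/(-1))*(-⅕))*(-34) = 42875 + ((6*0*(-1))*(-⅕))*(-34) = 42875 + (0*(-⅕))*(-34) = 42875 + 0*(-34) = 42875 + 0 = 42875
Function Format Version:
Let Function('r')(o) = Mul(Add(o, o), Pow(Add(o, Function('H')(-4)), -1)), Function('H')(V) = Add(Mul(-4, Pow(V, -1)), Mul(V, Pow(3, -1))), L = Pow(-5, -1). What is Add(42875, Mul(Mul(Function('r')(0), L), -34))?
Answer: 42875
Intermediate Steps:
L = Rational(-1, 5) ≈ -0.20000
Function('H')(V) = Add(Mul(-4, Pow(V, -1)), Mul(Rational(1, 3), V)) (Function('H')(V) = Add(Mul(-4, Pow(V, -1)), Mul(V, Rational(1, 3))) = Add(Mul(-4, Pow(V, -1)), Mul(Rational(1, 3), V)))
Function('r')(o) = Mul(2, o, Pow(Add(Rational(-1, 3), o), -1)) (Function('r')(o) = Mul(Add(o, o), Pow(Add(o, Add(Mul(-4, Pow(-4, -1)), Mul(Rational(1, 3), -4))), -1)) = Mul(Mul(2, o), Pow(Add(o, Add(Mul(-4, Rational(-1, 4)), Rational(-4, 3))), -1)) = Mul(Mul(2, o), Pow(Add(o, Add(1, Rational(-4, 3))), -1)) = Mul(Mul(2, o), Pow(Add(o, Rational(-1, 3)), -1)) = Mul(Mul(2, o), Pow(Add(Rational(-1, 3), o), -1)) = Mul(2, o, Pow(Add(Rational(-1, 3), o), -1)))
Add(42875, Mul(Mul(Function('r')(0), L), -34)) = Add(42875, Mul(Mul(Mul(6, 0, Pow(Add(-1, Mul(3, 0)), -1)), Rational(-1, 5)), -34)) = Add(42875, Mul(Mul(Mul(6, 0, Pow(Add(-1, 0), -1)), Rational(-1, 5)), -34)) = Add(42875, Mul(Mul(Mul(6, 0, Pow(-1, -1)), Rational(-1, 5)), -34)) = Add(42875, Mul(Mul(Mul(6, 0, -1), Rational(-1, 5)), -34)) = Add(42875, Mul(Mul(0, Rational(-1, 5)), -34)) = Add(42875, Mul(0, -34)) = Add(42875, 0) = 42875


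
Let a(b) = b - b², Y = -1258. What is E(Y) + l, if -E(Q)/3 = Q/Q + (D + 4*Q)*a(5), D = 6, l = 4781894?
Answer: 4480331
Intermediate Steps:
E(Q) = 357 + 240*Q (E(Q) = -3*(Q/Q + (6 + 4*Q)*(5*(1 - 1*5))) = -3*(1 + (6 + 4*Q)*(5*(1 - 5))) = -3*(1 + (6 + 4*Q)*(5*(-4))) = -3*(1 + (6 + 4*Q)*(-20)) = -3*(1 + (-120 - 80*Q)) = -3*(-119 - 80*Q) = 357 + 240*Q)
E(Y) + l = (357 + 240*(-1258)) + 4781894 = (357 - 301920) + 4781894 = -301563 + 4781894 = 4480331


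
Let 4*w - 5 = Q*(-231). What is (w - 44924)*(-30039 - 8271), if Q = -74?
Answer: 3114545535/2 ≈ 1.5573e+9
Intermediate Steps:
w = 17099/4 (w = 5/4 + (-74*(-231))/4 = 5/4 + (¼)*17094 = 5/4 + 8547/2 = 17099/4 ≈ 4274.8)
(w - 44924)*(-30039 - 8271) = (17099/4 - 44924)*(-30039 - 8271) = -162597/4*(-38310) = 3114545535/2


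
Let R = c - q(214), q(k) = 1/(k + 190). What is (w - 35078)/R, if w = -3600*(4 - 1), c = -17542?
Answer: 18534712/7086969 ≈ 2.6153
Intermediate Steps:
q(k) = 1/(190 + k)
w = -10800 (w = -3600*3 = -600*18 = -10800)
R = -7086969/404 (R = -17542 - 1/(190 + 214) = -17542 - 1/404 = -7086969/404 ≈ -17542.)
(w - 35078)/R = (-10800 - 35078)/(-7086969/404) = -45878*(-404/7086969) = 18534712/7086969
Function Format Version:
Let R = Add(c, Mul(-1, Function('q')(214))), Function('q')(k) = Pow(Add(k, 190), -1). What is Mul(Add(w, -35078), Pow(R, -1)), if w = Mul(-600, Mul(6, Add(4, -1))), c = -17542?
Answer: Rational(18534712, 7086969) ≈ 2.6153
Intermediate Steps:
Function('q')(k) = Pow(Add(190, k), -1)
w = -10800 (w = Mul(-600, Mul(6, 3)) = Mul(-600, 18) = -10800)
R = Rational(-7086969, 404) (R = Add(-17542, Mul(-1, Pow(Add(190, 214), -1))) = Add(-17542, Mul(-1, Pow(404, -1))) = Add(-17542, Mul(-1, Rational(1, 404))) = Add(-17542, Rational(-1, 404)) = Rational(-7086969, 404) ≈ -17542.)
Mul(Add(w, -35078), Pow(R, -1)) = Mul(Add(-10800, -35078), Pow(Rational(-7086969, 404), -1)) = Mul(-45878, Rational(-404, 7086969)) = Rational(18534712, 7086969)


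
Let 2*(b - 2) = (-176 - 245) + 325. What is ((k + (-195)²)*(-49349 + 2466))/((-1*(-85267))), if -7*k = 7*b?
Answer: -1784882693/85267 ≈ -20933.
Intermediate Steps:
b = -46 (b = 2 + ((-176 - 245) + 325)/2 = 2 + (-421 + 325)/2 = 2 + (½)*(-96) = 2 - 48 = -46)
k = 46 (k = -(-46) = -⅐*(-322) = 46)
((k + (-195)²)*(-49349 + 2466))/((-1*(-85267))) = ((46 + (-195)²)*(-49349 + 2466))/((-1*(-85267))) = ((46 + 38025)*(-46883))/85267 = (38071*(-46883))*(1/85267) = -1784882693*1/85267 = -1784882693/85267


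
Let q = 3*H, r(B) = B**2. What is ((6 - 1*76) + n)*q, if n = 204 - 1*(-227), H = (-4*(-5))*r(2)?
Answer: 86640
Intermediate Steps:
H = 80 (H = -4*(-5)*2**2 = 20*4 = 80)
n = 431 (n = 204 + 227 = 431)
q = 240 (q = 3*80 = 240)
((6 - 1*76) + n)*q = ((6 - 1*76) + 431)*240 = ((6 - 76) + 431)*240 = (-70 + 431)*240 = 361*240 = 86640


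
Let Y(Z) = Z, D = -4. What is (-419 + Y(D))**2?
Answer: 178929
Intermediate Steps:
(-419 + Y(D))**2 = (-419 - 4)**2 = (-423)**2 = 178929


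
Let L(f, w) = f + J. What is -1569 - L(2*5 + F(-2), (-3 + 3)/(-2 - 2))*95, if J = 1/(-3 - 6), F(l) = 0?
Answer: -22576/9 ≈ -2508.4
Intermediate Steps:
J = -1/9 (J = 1/(-9) = -1/9 ≈ -0.11111)
L(f, w) = -1/9 + f (L(f, w) = f - 1/9 = -1/9 + f)
-1569 - L(2*5 + F(-2), (-3 + 3)/(-2 - 2))*95 = -1569 - (-1/9 + (2*5 + 0))*95 = -1569 - (-1/9 + (10 + 0))*95 = -1569 - (-1/9 + 10)*95 = -1569 - 89*95/9 = -1569 - 1*8455/9 = -1569 - 8455/9 = -22576/9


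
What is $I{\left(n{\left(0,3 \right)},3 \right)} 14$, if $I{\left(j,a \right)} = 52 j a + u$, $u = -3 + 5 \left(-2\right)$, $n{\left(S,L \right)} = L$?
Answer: $6370$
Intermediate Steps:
$u = -13$ ($u = -3 - 10 = -13$)
$I{\left(j,a \right)} = -13 + 52 a j$ ($I{\left(j,a \right)} = 52 j a - 13 = 52 a j - 13 = -13 + 52 a j$)
$I{\left(n{\left(0,3 \right)},3 \right)} 14 = \left(-13 + 52 \cdot 3 \cdot 3\right) 14 = \left(-13 + 468\right) 14 = 455 \cdot 14 = 6370$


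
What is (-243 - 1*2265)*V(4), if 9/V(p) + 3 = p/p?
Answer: 11286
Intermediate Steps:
V(p) = -9/2 (V(p) = 9/(-3 + p/p) = 9/(-3 + 1) = 9/(-2) = 9*(-½) = -9/2)
(-243 - 1*2265)*V(4) = (-243 - 1*2265)*(-9/2) = (-243 - 2265)*(-9/2) = -2508*(-9/2) = 11286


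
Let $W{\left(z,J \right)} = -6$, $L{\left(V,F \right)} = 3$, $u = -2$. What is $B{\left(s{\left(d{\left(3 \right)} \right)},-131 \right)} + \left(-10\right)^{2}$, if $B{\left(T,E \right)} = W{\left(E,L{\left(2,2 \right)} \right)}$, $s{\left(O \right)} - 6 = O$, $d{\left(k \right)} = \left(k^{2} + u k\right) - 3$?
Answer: $94$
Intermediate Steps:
$d{\left(k \right)} = -3 + k^{2} - 2 k$ ($d{\left(k \right)} = \left(k^{2} - 2 k\right) - 3 = -3 + k^{2} - 2 k$)
$s{\left(O \right)} = 6 + O$
$B{\left(T,E \right)} = -6$
$B{\left(s{\left(d{\left(3 \right)} \right)},-131 \right)} + \left(-10\right)^{2} = -6 + \left(-10\right)^{2} = -6 + 100 = 94$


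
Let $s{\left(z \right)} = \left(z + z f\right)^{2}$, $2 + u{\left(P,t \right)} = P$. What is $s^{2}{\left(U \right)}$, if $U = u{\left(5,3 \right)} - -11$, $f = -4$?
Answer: $3111696$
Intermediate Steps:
$u{\left(P,t \right)} = -2 + P$
$U = 14$ ($U = \left(-2 + 5\right) - -11 = 3 + 11 = 14$)
$s{\left(z \right)} = 9 z^{2}$ ($s{\left(z \right)} = \left(z + z \left(-4\right)\right)^{2} = \left(z - 4 z\right)^{2} = \left(- 3 z\right)^{2} = 9 z^{2}$)
$s^{2}{\left(U \right)} = \left(9 \cdot 14^{2}\right)^{2} = \left(9 \cdot 196\right)^{2} = 1764^{2} = 3111696$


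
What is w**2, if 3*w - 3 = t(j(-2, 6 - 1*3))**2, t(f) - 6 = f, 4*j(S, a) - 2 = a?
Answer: 790321/2304 ≈ 343.02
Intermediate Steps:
j(S, a) = 1/2 + a/4
t(f) = 6 + f
w = 889/48 (w = 1 + (6 + (1/2 + (6 - 1*3)/4))**2/3 = 1 + (6 + (1/2 + (6 - 3)/4))**2/3 = 1 + (6 + (1/2 + (1/4)*3))**2/3 = 1 + (6 + (1/2 + 3/4))**2/3 = 1 + (6 + 5/4)**2/3 = 1 + (29/4)**2/3 = 1 + (1/3)*(841/16) = 1 + 841/48 = 889/48 ≈ 18.521)
w**2 = (889/48)**2 = 790321/2304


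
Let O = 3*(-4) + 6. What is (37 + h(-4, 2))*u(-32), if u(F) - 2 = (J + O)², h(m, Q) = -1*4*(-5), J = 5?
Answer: 171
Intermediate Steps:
h(m, Q) = 20 (h(m, Q) = -4*(-5) = 20)
O = -6 (O = -12 + 6 = -6)
u(F) = 3 (u(F) = 2 + (5 - 6)² = 2 + (-1)² = 2 + 1 = 3)
(37 + h(-4, 2))*u(-32) = (37 + 20)*3 = 57*3 = 171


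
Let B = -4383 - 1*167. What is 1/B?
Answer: -1/4550 ≈ -0.00021978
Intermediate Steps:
B = -4550 (B = -4383 - 167 = -4550)
1/B = 1/(-4550) = -1/4550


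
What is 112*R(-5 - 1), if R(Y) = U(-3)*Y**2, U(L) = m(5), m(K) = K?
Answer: 20160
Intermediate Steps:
U(L) = 5
R(Y) = 5*Y**2
112*R(-5 - 1) = 112*(5*(-5 - 1)**2) = 112*(5*(-6)**2) = 112*(5*36) = 112*180 = 20160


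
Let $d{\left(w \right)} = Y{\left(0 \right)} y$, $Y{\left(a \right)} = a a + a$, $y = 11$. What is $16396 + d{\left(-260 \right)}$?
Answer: $16396$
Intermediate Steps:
$Y{\left(a \right)} = a + a^{2}$ ($Y{\left(a \right)} = a^{2} + a = a + a^{2}$)
$d{\left(w \right)} = 0$ ($d{\left(w \right)} = 0 \left(1 + 0\right) 11 = 0 \cdot 1 \cdot 11 = 0 \cdot 11 = 0$)
$16396 + d{\left(-260 \right)} = 16396 + 0 = 16396$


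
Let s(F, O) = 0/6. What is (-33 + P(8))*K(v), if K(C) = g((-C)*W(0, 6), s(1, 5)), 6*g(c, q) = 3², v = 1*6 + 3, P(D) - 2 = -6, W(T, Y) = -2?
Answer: -111/2 ≈ -55.500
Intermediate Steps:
P(D) = -4 (P(D) = 2 - 6 = -4)
v = 9 (v = 6 + 3 = 9)
s(F, O) = 0 (s(F, O) = 0*(⅙) = 0)
g(c, q) = 3/2 (g(c, q) = (⅙)*3² = (⅙)*9 = 3/2)
K(C) = 3/2
(-33 + P(8))*K(v) = (-33 - 4)*(3/2) = -37*3/2 = -111/2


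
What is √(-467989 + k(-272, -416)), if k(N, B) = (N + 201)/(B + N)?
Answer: I*√13844983523/172 ≈ 684.1*I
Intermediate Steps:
k(N, B) = (201 + N)/(B + N)
√(-467989 + k(-272, -416)) = √(-467989 + (201 - 272)/(-416 - 272)) = √(-467989 - 71/(-688)) = √(-467989 - 1/688*(-71)) = √(-467989 + 71/688) = √(-321976361/688) = I*√13844983523/172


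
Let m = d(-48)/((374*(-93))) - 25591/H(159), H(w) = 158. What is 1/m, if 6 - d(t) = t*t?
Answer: -915926/148290513 ≈ -0.0061766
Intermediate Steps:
d(t) = 6 - t² (d(t) = 6 - t*t = 6 - t²)
m = -148290513/915926 (m = (6 - 1*(-48)²)/((374*(-93))) - 25591/158 = (6 - 1*2304)/(-34782) - 25591*1/158 = (6 - 2304)*(-1/34782) - 25591/158 = -2298*(-1/34782) - 25591/158 = 383/5797 - 25591/158 = -148290513/915926 ≈ -161.90)
1/m = 1/(-148290513/915926) = -915926/148290513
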